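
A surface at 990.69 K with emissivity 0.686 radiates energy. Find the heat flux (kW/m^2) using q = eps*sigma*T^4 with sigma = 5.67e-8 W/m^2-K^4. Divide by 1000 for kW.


T^4 = 9.6328e+11
q = 0.686 * 5.67e-8 * 9.6328e+11 / 1000 = 37.468 kW/m^2

37.468 kW/m^2


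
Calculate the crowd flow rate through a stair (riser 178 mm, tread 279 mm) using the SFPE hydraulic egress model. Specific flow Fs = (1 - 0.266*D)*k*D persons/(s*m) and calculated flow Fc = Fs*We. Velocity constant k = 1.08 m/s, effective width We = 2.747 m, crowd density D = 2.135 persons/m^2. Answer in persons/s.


1 - 0.266*D = 1 - 0.266*2.135 = 0.43209
Fs = 0.43209 * 1.08 * 2.135 = 0.99631 persons/(s*m)
Fc = 0.99631 * 2.747 = 2.7369 persons/s

2.7369 persons/s


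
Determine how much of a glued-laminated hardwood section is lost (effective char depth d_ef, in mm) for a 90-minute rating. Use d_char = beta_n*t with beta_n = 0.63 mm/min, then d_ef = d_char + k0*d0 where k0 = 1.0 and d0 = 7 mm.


d_char = 0.63 * 90 = 56.7 mm
d_ef = 56.7 + 1.0*7 = 63.7 mm

63.7 mm


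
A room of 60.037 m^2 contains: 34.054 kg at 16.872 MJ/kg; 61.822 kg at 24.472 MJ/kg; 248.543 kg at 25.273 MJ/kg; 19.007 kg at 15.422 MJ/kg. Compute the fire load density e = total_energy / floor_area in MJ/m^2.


Total energy = 34.054*16.872 + 61.822*24.472 + 248.543*25.273 + 19.007*15.422
= 574.5591 + 1512.908 + 6281.427 + 293.1260
= 8662.020 MJ
e = 8662.020 / 60.037 = 144.28 MJ/m^2

144.28 MJ/m^2


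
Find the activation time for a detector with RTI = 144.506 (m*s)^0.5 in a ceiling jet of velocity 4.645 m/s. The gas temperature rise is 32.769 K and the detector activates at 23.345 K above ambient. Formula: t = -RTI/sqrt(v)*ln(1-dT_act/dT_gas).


dT_act/dT_gas = 0.71241
ln(1 - 0.71241) = -1.2462
t = -144.506 / sqrt(4.645) * -1.2462 = 83.558 s

83.558 s


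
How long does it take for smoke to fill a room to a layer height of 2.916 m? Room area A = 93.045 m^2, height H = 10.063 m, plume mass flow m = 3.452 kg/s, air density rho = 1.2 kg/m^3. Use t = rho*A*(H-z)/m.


H - z = 7.147 m
t = 1.2 * 93.045 * 7.147 / 3.452 = 231.17 s

231.17 s


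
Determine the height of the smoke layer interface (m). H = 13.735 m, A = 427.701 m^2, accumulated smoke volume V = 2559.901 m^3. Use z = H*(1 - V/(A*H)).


V/(A*H) = 0.43577
1 - 0.43577 = 0.56423
z = 13.735 * 0.56423 = 7.7497 m

7.7497 m


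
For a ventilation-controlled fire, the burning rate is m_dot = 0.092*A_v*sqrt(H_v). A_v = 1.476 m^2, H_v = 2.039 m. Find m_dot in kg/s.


sqrt(H_v) = 1.4279
m_dot = 0.092 * 1.476 * 1.4279 = 0.19390 kg/s

0.19390 kg/s


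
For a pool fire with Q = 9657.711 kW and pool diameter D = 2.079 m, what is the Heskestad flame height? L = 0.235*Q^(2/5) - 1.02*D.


Q^(2/5) = 39.260
0.235 * Q^(2/5) = 9.2261
1.02 * D = 2.1206
L = 7.1055 m

7.1055 m


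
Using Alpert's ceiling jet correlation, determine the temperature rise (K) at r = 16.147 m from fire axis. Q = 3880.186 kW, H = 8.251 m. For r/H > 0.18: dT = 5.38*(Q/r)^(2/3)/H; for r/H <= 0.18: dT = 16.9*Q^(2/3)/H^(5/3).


r/H = 16.147 / 8.251 = 1.9570
r/H > 0.18, so dT = 5.38*(Q/r)^(2/3)/H
Q/r = 240.30
(Q/r)^(2/3) = 38.652
dT = 5.38 * 38.652 / 8.251 = 25.203 K

25.203 K


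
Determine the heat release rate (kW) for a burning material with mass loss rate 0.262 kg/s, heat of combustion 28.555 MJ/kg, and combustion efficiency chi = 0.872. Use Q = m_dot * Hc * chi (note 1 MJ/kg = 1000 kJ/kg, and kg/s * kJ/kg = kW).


Hc = 28.555 MJ/kg = 28.555 * 1000 kJ/kg = 28555 kJ/kg
Q = 0.262 kg/s * 28555 kJ/kg * 0.872 = 6523.8 kW

6523.8 kW


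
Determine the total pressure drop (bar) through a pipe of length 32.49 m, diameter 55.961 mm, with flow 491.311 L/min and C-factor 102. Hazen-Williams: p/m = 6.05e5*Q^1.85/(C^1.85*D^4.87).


Q^1.85 = 95282
C^1.85 = 5198.9
D^4.87 = 3.2524e+08
p/m = 0.034092 bar/m
p_total = 0.034092 * 32.49 = 1.1076 bar

1.1076 bar


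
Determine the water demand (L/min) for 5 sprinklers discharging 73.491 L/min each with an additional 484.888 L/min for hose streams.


Sprinkler demand = 5 * 73.491 = 367.455 L/min
Total = 367.455 + 484.888 = 852.343 L/min

852.343 L/min


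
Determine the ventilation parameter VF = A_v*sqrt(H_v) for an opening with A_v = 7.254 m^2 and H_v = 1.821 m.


sqrt(H_v) = 1.3494
VF = 7.254 * 1.3494 = 9.7889 m^(5/2)

9.7889 m^(5/2)


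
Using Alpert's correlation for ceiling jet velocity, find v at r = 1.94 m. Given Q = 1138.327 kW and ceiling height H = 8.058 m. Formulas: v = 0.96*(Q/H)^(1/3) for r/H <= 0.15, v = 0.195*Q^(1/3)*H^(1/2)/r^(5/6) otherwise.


r/H = 1.94 / 8.058 = 0.24075
r/H > 0.15, so v = 0.195*Q^(1/3)*H^(1/2)/r^(5/6)
Q^(1/3) = 10.441
H^(1/2) = 2.8387
r^(5/6) = 1.7371
v = 0.195 * 10.441 * 2.8387 / 1.7371 = 3.3271 m/s

3.3271 m/s


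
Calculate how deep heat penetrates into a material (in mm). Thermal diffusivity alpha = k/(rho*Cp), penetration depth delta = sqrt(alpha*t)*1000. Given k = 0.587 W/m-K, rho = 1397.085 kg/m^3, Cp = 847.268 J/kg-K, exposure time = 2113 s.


alpha = 0.587 / (1397.085 * 847.268) = 4.9590e-07 m^2/s
alpha * t = 0.0010478
delta = sqrt(0.0010478) * 1000 = 32.370 mm

32.370 mm


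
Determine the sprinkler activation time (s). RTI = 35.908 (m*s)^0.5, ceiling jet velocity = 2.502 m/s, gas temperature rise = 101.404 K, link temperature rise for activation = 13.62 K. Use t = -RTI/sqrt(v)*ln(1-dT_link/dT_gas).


dT_link/dT_gas = 0.13431
ln(1 - 0.13431) = -0.14423
t = -35.908 / sqrt(2.502) * -0.14423 = 3.2743 s

3.2743 s


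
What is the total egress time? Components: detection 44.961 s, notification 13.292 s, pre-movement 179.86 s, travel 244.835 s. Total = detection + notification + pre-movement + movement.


Total = 44.961 + 13.292 + 179.86 + 244.835 = 482.948 s

482.948 s


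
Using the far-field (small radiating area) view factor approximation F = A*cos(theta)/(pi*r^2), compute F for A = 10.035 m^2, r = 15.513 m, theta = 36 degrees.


cos(36 deg) = 0.80902
pi*r^2 = 756.03
F = 10.035 * 0.80902 / 756.03 = 0.010738

0.010738


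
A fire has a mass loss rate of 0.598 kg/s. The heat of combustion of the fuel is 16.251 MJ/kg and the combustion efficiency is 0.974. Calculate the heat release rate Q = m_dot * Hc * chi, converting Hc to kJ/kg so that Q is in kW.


Hc = 16.251 MJ/kg = 16.251 * 1000 kJ/kg = 16251 kJ/kg
Q = 0.598 kg/s * 16251 kJ/kg * 0.974 = 9465.4 kW

9465.4 kW


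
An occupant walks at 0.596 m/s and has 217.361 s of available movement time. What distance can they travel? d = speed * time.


d = 0.596 * 217.361 = 129.55 m

129.55 m


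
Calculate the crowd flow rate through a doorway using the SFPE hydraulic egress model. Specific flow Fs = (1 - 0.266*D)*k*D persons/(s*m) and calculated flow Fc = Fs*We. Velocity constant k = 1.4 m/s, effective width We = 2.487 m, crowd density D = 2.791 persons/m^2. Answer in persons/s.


1 - 0.266*D = 1 - 0.266*2.791 = 0.25759
Fs = 0.25759 * 1.4 * 2.791 = 1.0065 persons/(s*m)
Fc = 1.0065 * 2.487 = 2.5032 persons/s

2.5032 persons/s


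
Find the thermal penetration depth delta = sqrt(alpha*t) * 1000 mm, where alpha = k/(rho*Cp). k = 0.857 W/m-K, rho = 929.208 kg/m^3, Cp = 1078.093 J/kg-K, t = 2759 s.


alpha = 0.857 / (929.208 * 1078.093) = 8.5548e-07 m^2/s
alpha * t = 0.0023603
delta = sqrt(0.0023603) * 1000 = 48.583 mm

48.583 mm


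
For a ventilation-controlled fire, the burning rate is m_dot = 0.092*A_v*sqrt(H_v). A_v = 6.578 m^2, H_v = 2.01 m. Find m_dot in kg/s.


sqrt(H_v) = 1.4177
m_dot = 0.092 * 6.578 * 1.4177 = 0.85799 kg/s

0.85799 kg/s


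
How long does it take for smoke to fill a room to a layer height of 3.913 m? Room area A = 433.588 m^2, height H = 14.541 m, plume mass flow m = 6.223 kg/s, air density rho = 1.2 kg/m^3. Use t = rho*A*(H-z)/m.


H - z = 10.628 m
t = 1.2 * 433.588 * 10.628 / 6.223 = 888.61 s

888.61 s


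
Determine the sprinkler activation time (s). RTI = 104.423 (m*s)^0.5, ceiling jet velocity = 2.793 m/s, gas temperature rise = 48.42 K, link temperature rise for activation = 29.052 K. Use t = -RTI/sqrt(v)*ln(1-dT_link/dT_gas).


dT_link/dT_gas = 0.6
ln(1 - 0.6) = -0.91629
t = -104.423 / sqrt(2.793) * -0.91629 = 57.252 s

57.252 s


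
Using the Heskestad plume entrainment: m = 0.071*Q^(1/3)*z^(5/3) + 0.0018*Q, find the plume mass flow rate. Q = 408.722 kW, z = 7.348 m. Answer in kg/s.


Q^(1/3) = 7.4212
z^(5/3) = 27.773
First term = 0.071 * 7.4212 * 27.773 = 14.634
Second term = 0.0018 * 408.722 = 0.73570
m = 15.369 kg/s

15.369 kg/s


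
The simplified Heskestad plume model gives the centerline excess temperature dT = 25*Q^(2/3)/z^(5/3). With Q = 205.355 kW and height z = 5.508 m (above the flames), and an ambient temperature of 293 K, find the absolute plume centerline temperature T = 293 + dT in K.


Q^(2/3) = 34.807
z^(5/3) = 17.179
dT = 25 * 34.807 / 17.179 = 50.655 K
T = 293 + 50.655 = 343.65 K

343.65 K


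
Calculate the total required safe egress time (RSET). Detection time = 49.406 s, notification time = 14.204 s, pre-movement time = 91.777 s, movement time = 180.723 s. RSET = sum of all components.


Total = 49.406 + 14.204 + 91.777 + 180.723 = 336.11 s

336.11 s


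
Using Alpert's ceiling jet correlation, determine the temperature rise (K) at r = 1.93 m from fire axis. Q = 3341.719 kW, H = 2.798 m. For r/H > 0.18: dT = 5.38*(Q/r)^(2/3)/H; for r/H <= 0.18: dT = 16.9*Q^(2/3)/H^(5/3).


r/H = 1.93 / 2.798 = 0.68978
r/H > 0.18, so dT = 5.38*(Q/r)^(2/3)/H
Q/r = 1731.5
(Q/r)^(2/3) = 144.19
dT = 5.38 * 144.19 / 2.798 = 277.25 K

277.25 K


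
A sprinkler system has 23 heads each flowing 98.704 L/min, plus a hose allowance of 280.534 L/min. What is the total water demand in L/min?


Sprinkler demand = 23 * 98.704 = 2270.192 L/min
Total = 2270.192 + 280.534 = 2550.726 L/min

2550.726 L/min


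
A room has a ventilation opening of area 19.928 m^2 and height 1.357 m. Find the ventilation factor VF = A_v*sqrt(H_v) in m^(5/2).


sqrt(H_v) = 1.1649
VF = 19.928 * 1.1649 = 23.214 m^(5/2)

23.214 m^(5/2)


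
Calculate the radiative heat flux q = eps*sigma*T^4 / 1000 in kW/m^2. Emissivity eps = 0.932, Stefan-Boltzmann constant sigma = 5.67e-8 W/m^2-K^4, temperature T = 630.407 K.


T^4 = 1.5794e+11
q = 0.932 * 5.67e-8 * 1.5794e+11 / 1000 = 8.3461 kW/m^2

8.3461 kW/m^2


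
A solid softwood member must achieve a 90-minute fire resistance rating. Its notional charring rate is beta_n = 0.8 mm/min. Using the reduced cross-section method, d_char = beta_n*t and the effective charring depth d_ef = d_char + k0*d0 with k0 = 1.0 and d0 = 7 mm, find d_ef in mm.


d_char = 0.8 * 90 = 72 mm
d_ef = 72 + 1.0*7 = 79 mm

79 mm


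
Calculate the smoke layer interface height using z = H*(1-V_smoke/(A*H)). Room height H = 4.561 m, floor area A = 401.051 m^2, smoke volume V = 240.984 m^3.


V/(A*H) = 0.13174
1 - 0.13174 = 0.86826
z = 4.561 * 0.86826 = 3.9601 m

3.9601 m


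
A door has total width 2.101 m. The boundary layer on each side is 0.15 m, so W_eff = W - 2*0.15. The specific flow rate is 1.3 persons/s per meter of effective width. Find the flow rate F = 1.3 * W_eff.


W_eff = 2.101 - 0.30 = 1.801 m
F = 1.3 * 1.801 = 2.3413 persons/s

2.3413 persons/s


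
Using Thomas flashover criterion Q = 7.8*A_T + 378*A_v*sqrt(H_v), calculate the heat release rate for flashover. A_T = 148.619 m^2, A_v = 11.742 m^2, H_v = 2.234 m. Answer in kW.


7.8*A_T = 1159.2
sqrt(H_v) = 1.4947
378*A_v*sqrt(H_v) = 6634.0
Q = 1159.2 + 6634.0 = 7793.2 kW

7793.2 kW


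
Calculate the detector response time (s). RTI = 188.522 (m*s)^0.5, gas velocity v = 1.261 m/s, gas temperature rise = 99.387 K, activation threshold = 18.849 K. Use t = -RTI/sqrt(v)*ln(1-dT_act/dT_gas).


dT_act/dT_gas = 0.18965
ln(1 - 0.18965) = -0.21029
t = -188.522 / sqrt(1.261) * -0.21029 = 35.304 s

35.304 s


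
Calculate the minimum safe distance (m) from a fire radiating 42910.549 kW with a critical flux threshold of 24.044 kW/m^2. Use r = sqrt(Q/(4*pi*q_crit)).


4*pi*q_crit = 302.15
Q/(4*pi*q_crit) = 142.02
r = sqrt(142.02) = 11.917 m

11.917 m


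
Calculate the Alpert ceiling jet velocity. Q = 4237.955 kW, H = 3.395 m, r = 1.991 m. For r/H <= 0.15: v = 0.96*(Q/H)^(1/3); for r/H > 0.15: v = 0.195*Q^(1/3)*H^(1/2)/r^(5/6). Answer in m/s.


r/H = 1.991 / 3.395 = 0.58645
r/H > 0.15, so v = 0.195*Q^(1/3)*H^(1/2)/r^(5/6)
Q^(1/3) = 16.183
H^(1/2) = 1.8426
r^(5/6) = 1.7751
v = 0.195 * 16.183 * 1.8426 / 1.7751 = 3.2755 m/s

3.2755 m/s


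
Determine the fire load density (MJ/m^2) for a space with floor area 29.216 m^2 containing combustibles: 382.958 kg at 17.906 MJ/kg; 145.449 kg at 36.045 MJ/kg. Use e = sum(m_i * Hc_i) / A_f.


Total energy = 382.958*17.906 + 145.449*36.045
= 6857.246 + 5242.709
= 12099.96 MJ
e = 12099.96 / 29.216 = 414.16 MJ/m^2

414.16 MJ/m^2


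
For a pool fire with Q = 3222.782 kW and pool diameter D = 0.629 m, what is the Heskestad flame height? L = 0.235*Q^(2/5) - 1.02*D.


Q^(2/5) = 25.310
0.235 * Q^(2/5) = 5.9479
1.02 * D = 0.64158
L = 5.3063 m

5.3063 m


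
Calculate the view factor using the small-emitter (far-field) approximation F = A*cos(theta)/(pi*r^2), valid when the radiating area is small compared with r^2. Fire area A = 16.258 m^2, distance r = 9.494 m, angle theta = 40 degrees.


cos(40 deg) = 0.76604
pi*r^2 = 283.17
F = 16.258 * 0.76604 / 283.17 = 0.043982

0.043982


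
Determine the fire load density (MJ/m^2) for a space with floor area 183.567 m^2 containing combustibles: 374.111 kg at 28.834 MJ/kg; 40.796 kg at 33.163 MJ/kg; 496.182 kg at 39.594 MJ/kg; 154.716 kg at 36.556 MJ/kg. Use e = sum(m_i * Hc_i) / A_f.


Total energy = 374.111*28.834 + 40.796*33.163 + 496.182*39.594 + 154.716*36.556
= 10787.12 + 1352.918 + 19645.83 + 5655.798
= 37441.66 MJ
e = 37441.66 / 183.567 = 203.97 MJ/m^2

203.97 MJ/m^2


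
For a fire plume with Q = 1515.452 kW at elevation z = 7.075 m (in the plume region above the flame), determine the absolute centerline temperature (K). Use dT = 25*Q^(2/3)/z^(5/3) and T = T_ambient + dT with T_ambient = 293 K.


Q^(2/3) = 131.94
z^(5/3) = 26.074
dT = 25 * 131.94 / 26.074 = 126.50 K
T = 293 + 126.50 = 419.50 K

419.50 K


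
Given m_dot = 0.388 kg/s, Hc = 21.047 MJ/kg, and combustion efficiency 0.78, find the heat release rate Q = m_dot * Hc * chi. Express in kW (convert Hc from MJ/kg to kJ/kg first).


Hc = 21.047 MJ/kg = 21.047 * 1000 kJ/kg = 21047 kJ/kg
Q = 0.388 kg/s * 21047 kJ/kg * 0.78 = 6369.7 kW

6369.7 kW


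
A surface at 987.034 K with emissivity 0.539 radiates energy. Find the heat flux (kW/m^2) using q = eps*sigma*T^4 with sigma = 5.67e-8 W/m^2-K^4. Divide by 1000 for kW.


T^4 = 9.4914e+11
q = 0.539 * 5.67e-8 * 9.4914e+11 / 1000 = 29.007 kW/m^2

29.007 kW/m^2


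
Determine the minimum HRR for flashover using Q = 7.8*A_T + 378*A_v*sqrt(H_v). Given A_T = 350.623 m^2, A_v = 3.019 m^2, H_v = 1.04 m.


7.8*A_T = 2734.9
sqrt(H_v) = 1.0198
378*A_v*sqrt(H_v) = 1163.8
Q = 2734.9 + 1163.8 = 3898.6 kW

3898.6 kW


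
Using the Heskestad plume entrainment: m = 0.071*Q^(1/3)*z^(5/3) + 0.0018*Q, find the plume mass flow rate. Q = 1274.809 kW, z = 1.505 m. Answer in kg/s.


Q^(1/3) = 10.843
z^(5/3) = 1.9765
First term = 0.071 * 10.843 * 1.9765 = 1.5216
Second term = 0.0018 * 1274.809 = 2.2947
m = 3.8163 kg/s

3.8163 kg/s


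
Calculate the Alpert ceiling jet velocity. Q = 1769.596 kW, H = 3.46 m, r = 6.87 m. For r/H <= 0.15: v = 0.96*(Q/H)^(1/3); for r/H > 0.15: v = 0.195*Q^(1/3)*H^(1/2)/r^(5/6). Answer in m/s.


r/H = 6.87 / 3.46 = 1.9855
r/H > 0.15, so v = 0.195*Q^(1/3)*H^(1/2)/r^(5/6)
Q^(1/3) = 12.096
H^(1/2) = 1.8601
r^(5/6) = 4.9827
v = 0.195 * 12.096 * 1.8601 / 4.9827 = 0.88051 m/s

0.88051 m/s


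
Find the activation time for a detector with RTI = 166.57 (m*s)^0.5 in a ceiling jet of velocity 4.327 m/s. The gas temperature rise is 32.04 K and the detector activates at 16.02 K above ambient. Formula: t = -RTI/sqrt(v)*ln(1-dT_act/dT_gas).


dT_act/dT_gas = 0.5
ln(1 - 0.5) = -0.69315
t = -166.57 / sqrt(4.327) * -0.69315 = 55.505 s

55.505 s


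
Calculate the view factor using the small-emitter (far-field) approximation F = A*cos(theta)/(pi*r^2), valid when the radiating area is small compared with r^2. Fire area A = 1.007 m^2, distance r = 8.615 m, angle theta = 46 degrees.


cos(46 deg) = 0.69466
pi*r^2 = 233.16
F = 1.007 * 0.69466 / 233.16 = 0.0030001

0.0030001


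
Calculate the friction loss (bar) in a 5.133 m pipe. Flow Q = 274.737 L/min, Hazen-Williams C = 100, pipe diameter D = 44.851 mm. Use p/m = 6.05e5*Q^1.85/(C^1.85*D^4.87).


Q^1.85 = 32508
C^1.85 = 5011.9
D^4.87 = 1.1070e+08
p/m = 0.035450 bar/m
p_total = 0.035450 * 5.133 = 0.18197 bar

0.18197 bar


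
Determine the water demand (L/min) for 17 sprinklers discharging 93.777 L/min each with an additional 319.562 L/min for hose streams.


Sprinkler demand = 17 * 93.777 = 1594.209 L/min
Total = 1594.209 + 319.562 = 1913.771 L/min

1913.771 L/min


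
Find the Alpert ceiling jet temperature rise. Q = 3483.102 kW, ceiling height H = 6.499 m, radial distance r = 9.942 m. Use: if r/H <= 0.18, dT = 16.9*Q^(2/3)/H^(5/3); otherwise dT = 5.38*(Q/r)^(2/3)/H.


r/H = 9.942 / 6.499 = 1.5298
r/H > 0.18, so dT = 5.38*(Q/r)^(2/3)/H
Q/r = 350.34
(Q/r)^(2/3) = 49.697
dT = 5.38 * 49.697 / 6.499 = 41.140 K

41.140 K


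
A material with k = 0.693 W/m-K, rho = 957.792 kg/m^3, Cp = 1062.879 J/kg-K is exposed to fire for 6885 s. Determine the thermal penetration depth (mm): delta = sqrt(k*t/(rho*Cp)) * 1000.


alpha = 0.693 / (957.792 * 1062.879) = 6.8074e-07 m^2/s
alpha * t = 0.0046869
delta = sqrt(0.0046869) * 1000 = 68.461 mm

68.461 mm


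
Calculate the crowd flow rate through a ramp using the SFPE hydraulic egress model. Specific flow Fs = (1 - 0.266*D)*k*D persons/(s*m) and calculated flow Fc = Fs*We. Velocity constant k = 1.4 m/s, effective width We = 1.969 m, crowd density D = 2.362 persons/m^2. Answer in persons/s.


1 - 0.266*D = 1 - 0.266*2.362 = 0.37171
Fs = 0.37171 * 1.4 * 2.362 = 1.2292 persons/(s*m)
Fc = 1.2292 * 1.969 = 2.4202 persons/s

2.4202 persons/s


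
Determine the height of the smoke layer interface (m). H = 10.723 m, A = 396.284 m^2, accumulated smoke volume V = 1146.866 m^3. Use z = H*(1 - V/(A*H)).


V/(A*H) = 0.26989
1 - 0.26989 = 0.73011
z = 10.723 * 0.73011 = 7.8289 m

7.8289 m


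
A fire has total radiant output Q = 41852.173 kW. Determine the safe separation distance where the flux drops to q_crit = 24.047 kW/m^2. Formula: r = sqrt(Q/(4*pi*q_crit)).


4*pi*q_crit = 302.18
Q/(4*pi*q_crit) = 138.50
r = sqrt(138.50) = 11.769 m

11.769 m


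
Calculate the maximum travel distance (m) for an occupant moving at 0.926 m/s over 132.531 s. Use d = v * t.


d = 0.926 * 132.531 = 122.72 m

122.72 m


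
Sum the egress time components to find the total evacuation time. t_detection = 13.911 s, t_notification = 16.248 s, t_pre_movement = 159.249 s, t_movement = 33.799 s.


Total = 13.911 + 16.248 + 159.249 + 33.799 = 223.207 s

223.207 s


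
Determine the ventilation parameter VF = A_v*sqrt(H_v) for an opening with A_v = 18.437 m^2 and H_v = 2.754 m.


sqrt(H_v) = 1.6595
VF = 18.437 * 1.6595 = 30.597 m^(5/2)

30.597 m^(5/2)


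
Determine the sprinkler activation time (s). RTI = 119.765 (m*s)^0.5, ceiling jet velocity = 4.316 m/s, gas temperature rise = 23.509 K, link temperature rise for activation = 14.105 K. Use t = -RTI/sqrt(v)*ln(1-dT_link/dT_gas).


dT_link/dT_gas = 0.59998
ln(1 - 0.59998) = -0.91625
t = -119.765 / sqrt(4.316) * -0.91625 = 52.820 s

52.820 s


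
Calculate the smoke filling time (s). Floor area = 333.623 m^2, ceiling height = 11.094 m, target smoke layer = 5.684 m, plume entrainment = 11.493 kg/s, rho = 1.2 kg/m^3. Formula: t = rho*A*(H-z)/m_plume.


H - z = 5.41 m
t = 1.2 * 333.623 * 5.41 / 11.493 = 188.45 s

188.45 s


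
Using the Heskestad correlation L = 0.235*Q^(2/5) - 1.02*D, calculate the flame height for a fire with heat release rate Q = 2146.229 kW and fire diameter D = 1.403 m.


Q^(2/5) = 21.511
0.235 * Q^(2/5) = 5.0552
1.02 * D = 1.4311
L = 3.6241 m

3.6241 m


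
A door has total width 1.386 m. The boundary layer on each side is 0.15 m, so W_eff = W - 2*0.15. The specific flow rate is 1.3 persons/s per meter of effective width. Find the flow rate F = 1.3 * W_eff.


W_eff = 1.386 - 0.30 = 1.086 m
F = 1.3 * 1.086 = 1.4118 persons/s

1.4118 persons/s


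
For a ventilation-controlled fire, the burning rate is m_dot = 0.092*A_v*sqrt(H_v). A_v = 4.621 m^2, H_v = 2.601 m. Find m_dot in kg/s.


sqrt(H_v) = 1.6128
m_dot = 0.092 * 4.621 * 1.6128 = 0.68564 kg/s

0.68564 kg/s


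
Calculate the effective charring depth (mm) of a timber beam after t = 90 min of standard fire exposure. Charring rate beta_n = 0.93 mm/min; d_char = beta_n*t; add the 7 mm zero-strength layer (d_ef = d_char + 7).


d_char = 0.93 * 90 = 83.7 mm
d_ef = 83.7 + 1.0*7 = 90.7 mm

90.7 mm


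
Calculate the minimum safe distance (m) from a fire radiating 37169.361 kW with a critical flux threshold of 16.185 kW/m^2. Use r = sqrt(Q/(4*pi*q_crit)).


4*pi*q_crit = 203.39
Q/(4*pi*q_crit) = 182.75
r = sqrt(182.75) = 13.519 m

13.519 m


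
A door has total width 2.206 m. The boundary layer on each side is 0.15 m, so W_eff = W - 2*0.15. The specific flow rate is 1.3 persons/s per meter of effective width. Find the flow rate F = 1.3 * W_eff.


W_eff = 2.206 - 0.30 = 1.906 m
F = 1.3 * 1.906 = 2.4778 persons/s

2.4778 persons/s


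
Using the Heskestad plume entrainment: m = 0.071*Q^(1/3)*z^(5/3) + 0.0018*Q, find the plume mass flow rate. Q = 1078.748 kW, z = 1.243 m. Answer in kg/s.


Q^(1/3) = 10.256
z^(5/3) = 1.4370
First term = 0.071 * 10.256 * 1.4370 = 1.0464
Second term = 0.0018 * 1078.748 = 1.9417
m = 2.9881 kg/s

2.9881 kg/s


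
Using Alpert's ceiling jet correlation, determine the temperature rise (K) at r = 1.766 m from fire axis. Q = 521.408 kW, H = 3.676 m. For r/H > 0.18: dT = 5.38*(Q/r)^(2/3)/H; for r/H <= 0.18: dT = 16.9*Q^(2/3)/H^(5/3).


r/H = 1.766 / 3.676 = 0.48041
r/H > 0.18, so dT = 5.38*(Q/r)^(2/3)/H
Q/r = 295.25
(Q/r)^(2/3) = 44.340
dT = 5.38 * 44.340 / 3.676 = 64.893 K

64.893 K


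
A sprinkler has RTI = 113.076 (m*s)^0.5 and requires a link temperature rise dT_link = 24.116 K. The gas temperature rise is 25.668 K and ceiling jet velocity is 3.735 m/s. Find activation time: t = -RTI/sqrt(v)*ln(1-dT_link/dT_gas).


dT_link/dT_gas = 0.93954
ln(1 - 0.93954) = -2.8057
t = -113.076 / sqrt(3.735) * -2.8057 = 164.16 s

164.16 s


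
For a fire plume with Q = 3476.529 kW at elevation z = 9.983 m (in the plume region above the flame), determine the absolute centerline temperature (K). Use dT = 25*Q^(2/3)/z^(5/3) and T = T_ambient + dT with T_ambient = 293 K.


Q^(2/3) = 229.49
z^(5/3) = 46.284
dT = 25 * 229.49 / 46.284 = 123.96 K
T = 293 + 123.96 = 416.96 K

416.96 K


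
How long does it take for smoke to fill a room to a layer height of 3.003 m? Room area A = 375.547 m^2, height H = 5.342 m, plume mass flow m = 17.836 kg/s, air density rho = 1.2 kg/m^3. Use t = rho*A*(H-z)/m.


H - z = 2.339 m
t = 1.2 * 375.547 * 2.339 / 17.836 = 59.099 s

59.099 s


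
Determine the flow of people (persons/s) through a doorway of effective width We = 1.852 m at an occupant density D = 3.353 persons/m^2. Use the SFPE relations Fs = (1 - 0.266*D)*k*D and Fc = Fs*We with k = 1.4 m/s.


1 - 0.266*D = 1 - 0.266*3.353 = 0.10810
Fs = 0.10810 * 1.4 * 3.353 = 0.50745 persons/(s*m)
Fc = 0.50745 * 1.852 = 0.93980 persons/s

0.93980 persons/s


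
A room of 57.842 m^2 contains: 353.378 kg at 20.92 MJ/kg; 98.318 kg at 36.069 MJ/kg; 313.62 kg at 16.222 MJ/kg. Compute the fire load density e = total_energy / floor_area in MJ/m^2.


Total energy = 353.378*20.92 + 98.318*36.069 + 313.62*16.222
= 7392.668 + 3546.232 + 5087.544
= 16026.44 MJ
e = 16026.44 / 57.842 = 277.07 MJ/m^2

277.07 MJ/m^2


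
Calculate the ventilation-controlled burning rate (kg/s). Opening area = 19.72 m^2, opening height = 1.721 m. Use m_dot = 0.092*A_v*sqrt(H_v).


sqrt(H_v) = 1.3119
m_dot = 0.092 * 19.72 * 1.3119 = 2.3800 kg/s

2.3800 kg/s


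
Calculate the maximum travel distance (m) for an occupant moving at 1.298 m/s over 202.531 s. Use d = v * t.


d = 1.298 * 202.531 = 262.89 m

262.89 m


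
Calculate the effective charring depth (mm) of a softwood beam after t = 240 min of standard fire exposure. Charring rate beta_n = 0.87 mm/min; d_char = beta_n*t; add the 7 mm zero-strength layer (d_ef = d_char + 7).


d_char = 0.87 * 240 = 208.8 mm
d_ef = 208.8 + 1.0*7 = 215.8 mm

215.8 mm


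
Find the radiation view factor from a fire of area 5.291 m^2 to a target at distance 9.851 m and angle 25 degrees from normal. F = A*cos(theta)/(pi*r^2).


cos(25 deg) = 0.90631
pi*r^2 = 304.87
F = 5.291 * 0.90631 / 304.87 = 0.015729

0.015729


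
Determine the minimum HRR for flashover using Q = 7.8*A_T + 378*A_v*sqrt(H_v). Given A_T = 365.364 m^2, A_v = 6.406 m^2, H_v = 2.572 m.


7.8*A_T = 2849.8
sqrt(H_v) = 1.6037
378*A_v*sqrt(H_v) = 3883.4
Q = 2849.8 + 3883.4 = 6733.3 kW

6733.3 kW


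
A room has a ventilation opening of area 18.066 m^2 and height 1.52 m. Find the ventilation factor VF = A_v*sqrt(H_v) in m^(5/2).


sqrt(H_v) = 1.2329
VF = 18.066 * 1.2329 = 22.273 m^(5/2)

22.273 m^(5/2)


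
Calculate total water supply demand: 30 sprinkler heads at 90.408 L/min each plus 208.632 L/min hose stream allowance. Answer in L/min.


Sprinkler demand = 30 * 90.408 = 2712.24 L/min
Total = 2712.24 + 208.632 = 2920.872 L/min

2920.872 L/min


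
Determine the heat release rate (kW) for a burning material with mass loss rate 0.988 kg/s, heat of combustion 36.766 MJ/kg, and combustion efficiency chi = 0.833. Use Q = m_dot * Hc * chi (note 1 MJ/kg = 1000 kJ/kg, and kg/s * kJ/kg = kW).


Hc = 36.766 MJ/kg = 36.766 * 1000 kJ/kg = 36766 kJ/kg
Q = 0.988 kg/s * 36766 kJ/kg * 0.833 = 30259 kW

30259 kW


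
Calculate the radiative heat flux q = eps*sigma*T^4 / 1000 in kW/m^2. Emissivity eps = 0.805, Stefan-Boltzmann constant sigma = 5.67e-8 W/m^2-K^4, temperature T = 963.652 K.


T^4 = 8.6234e+11
q = 0.805 * 5.67e-8 * 8.6234e+11 / 1000 = 39.360 kW/m^2

39.360 kW/m^2


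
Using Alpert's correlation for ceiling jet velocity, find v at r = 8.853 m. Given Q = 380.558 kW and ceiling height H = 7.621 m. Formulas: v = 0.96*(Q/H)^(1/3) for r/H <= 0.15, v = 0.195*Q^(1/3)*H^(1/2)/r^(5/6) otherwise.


r/H = 8.853 / 7.621 = 1.1617
r/H > 0.15, so v = 0.195*Q^(1/3)*H^(1/2)/r^(5/6)
Q^(1/3) = 7.2467
H^(1/2) = 2.7606
r^(5/6) = 6.1552
v = 0.195 * 7.2467 * 2.7606 / 6.1552 = 0.63378 m/s

0.63378 m/s


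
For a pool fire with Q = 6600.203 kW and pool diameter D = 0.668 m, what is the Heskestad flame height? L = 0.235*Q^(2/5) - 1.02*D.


Q^(2/5) = 33.715
0.235 * Q^(2/5) = 7.9230
1.02 * D = 0.68136
L = 7.2417 m

7.2417 m


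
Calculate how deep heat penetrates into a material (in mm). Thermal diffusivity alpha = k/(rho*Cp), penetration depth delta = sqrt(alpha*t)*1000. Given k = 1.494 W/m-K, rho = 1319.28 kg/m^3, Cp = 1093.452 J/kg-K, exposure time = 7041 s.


alpha = 1.494 / (1319.28 * 1093.452) = 1.0357e-06 m^2/s
alpha * t = 0.0072920
delta = sqrt(0.0072920) * 1000 = 85.393 mm

85.393 mm


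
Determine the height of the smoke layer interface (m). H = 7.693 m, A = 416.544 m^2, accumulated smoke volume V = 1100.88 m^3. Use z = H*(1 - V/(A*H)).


V/(A*H) = 0.34354
1 - 0.34354 = 0.65646
z = 7.693 * 0.65646 = 5.0501 m

5.0501 m


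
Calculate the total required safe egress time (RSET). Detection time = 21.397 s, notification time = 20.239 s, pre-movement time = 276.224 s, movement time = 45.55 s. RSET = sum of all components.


Total = 21.397 + 20.239 + 276.224 + 45.55 = 363.41 s

363.41 s


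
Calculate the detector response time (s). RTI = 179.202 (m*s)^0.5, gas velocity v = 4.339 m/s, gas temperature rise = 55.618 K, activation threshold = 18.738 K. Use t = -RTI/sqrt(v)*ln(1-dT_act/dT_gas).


dT_act/dT_gas = 0.33691
ln(1 - 0.33691) = -0.41084
t = -179.202 / sqrt(4.339) * -0.41084 = 35.344 s

35.344 s


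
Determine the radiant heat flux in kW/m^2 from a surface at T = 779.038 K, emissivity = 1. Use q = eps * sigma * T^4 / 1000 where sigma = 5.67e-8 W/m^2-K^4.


T^4 = 3.6833e+11
q = 1 * 5.67e-8 * 3.6833e+11 / 1000 = 20.884 kW/m^2

20.884 kW/m^2


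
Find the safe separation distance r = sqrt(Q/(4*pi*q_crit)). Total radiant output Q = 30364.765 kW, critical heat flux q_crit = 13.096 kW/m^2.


4*pi*q_crit = 164.57
Q/(4*pi*q_crit) = 184.51
r = sqrt(184.51) = 13.583 m

13.583 m


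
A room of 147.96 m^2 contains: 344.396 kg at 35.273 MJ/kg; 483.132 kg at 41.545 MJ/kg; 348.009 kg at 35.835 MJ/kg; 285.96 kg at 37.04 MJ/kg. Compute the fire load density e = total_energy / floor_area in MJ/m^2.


Total energy = 344.396*35.273 + 483.132*41.545 + 348.009*35.835 + 285.96*37.04
= 12147.88 + 20071.72 + 12470.90 + 10591.96
= 55282.46 MJ
e = 55282.46 / 147.96 = 373.63 MJ/m^2

373.63 MJ/m^2


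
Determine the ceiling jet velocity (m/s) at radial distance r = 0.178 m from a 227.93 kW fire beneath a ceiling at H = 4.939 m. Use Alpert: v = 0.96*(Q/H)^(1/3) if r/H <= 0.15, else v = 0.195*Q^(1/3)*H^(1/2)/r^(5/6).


r/H = 0.178 / 4.939 = 0.036040
r/H <= 0.15, so v = 0.96*(Q/H)^(1/3)
Q/H = 46.149
(Q/H)^(1/3) = 3.5869
v = 0.96 * 3.5869 = 3.4434 m/s

3.4434 m/s


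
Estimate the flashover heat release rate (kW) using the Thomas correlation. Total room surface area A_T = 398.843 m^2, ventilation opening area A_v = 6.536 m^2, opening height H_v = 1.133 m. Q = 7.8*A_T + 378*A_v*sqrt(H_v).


7.8*A_T = 3111.0
sqrt(H_v) = 1.0644
378*A_v*sqrt(H_v) = 2629.8
Q = 3111.0 + 2629.8 = 5740.8 kW

5740.8 kW


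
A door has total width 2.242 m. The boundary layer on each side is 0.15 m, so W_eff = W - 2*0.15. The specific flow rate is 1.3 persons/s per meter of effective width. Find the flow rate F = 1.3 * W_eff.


W_eff = 2.242 - 0.30 = 1.942 m
F = 1.3 * 1.942 = 2.5246 persons/s

2.5246 persons/s


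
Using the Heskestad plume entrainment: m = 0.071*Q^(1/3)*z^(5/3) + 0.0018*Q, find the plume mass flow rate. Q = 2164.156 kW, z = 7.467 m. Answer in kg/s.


Q^(1/3) = 12.935
z^(5/3) = 28.526
First term = 0.071 * 12.935 * 28.526 = 26.198
Second term = 0.0018 * 2164.156 = 3.8955
m = 30.093 kg/s

30.093 kg/s


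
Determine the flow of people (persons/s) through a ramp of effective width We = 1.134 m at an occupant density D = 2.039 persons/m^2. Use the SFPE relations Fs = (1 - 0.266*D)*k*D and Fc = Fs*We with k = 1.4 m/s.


1 - 0.266*D = 1 - 0.266*2.039 = 0.45763
Fs = 0.45763 * 1.4 * 2.039 = 1.3063 persons/(s*m)
Fc = 1.3063 * 1.134 = 1.4814 persons/s

1.4814 persons/s


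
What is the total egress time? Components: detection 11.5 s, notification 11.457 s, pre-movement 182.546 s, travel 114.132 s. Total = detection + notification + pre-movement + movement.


Total = 11.5 + 11.457 + 182.546 + 114.132 = 319.635 s

319.635 s


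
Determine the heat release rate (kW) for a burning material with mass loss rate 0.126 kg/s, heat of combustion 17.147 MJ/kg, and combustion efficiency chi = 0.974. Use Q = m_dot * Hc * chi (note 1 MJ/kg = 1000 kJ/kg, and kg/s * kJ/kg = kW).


Hc = 17.147 MJ/kg = 17.147 * 1000 kJ/kg = 17147 kJ/kg
Q = 0.126 kg/s * 17147 kJ/kg * 0.974 = 2104.3 kW

2104.3 kW


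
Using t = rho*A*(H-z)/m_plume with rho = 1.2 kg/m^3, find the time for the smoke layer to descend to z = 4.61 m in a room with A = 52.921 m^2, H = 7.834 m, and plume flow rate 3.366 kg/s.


H - z = 3.224 m
t = 1.2 * 52.921 * 3.224 / 3.366 = 60.826 s

60.826 s


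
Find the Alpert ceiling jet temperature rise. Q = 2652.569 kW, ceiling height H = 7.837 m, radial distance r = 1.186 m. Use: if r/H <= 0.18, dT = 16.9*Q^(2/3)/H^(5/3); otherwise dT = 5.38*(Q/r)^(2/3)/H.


r/H = 1.186 / 7.837 = 0.15133
r/H <= 0.18, so dT = 16.9*Q^(2/3)/H^(5/3)
Q^(2/3) = 191.62
H^(5/3) = 30.921
dT = 16.9 * 191.62 / 30.921 = 104.73 K

104.73 K


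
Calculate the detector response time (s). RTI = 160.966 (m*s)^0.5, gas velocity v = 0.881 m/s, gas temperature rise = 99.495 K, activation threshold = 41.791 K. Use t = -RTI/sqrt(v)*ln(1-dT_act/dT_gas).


dT_act/dT_gas = 0.42003
ln(1 - 0.42003) = -0.54478
t = -160.966 / sqrt(0.881) * -0.54478 = 93.426 s

93.426 s


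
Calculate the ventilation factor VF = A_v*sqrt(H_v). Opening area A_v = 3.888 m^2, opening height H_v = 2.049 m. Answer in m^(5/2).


sqrt(H_v) = 1.4314
VF = 3.888 * 1.4314 = 5.5654 m^(5/2)

5.5654 m^(5/2)


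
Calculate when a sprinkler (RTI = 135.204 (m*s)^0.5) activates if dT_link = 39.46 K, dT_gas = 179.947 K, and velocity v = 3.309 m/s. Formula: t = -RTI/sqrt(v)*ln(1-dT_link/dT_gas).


dT_link/dT_gas = 0.21929
ln(1 - 0.21929) = -0.24755
t = -135.204 / sqrt(3.309) * -0.24755 = 18.399 s

18.399 s


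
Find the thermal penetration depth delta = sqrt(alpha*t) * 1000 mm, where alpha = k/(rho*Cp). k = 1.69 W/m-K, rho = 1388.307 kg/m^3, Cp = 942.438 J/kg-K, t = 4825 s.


alpha = 1.69 / (1388.307 * 942.438) = 1.2917e-06 m^2/s
alpha * t = 0.0062323
delta = sqrt(0.0062323) * 1000 = 78.945 mm

78.945 mm


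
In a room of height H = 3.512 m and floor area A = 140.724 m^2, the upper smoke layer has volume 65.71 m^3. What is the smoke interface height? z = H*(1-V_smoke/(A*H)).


V/(A*H) = 0.13296
1 - 0.13296 = 0.86704
z = 3.512 * 0.86704 = 3.0451 m

3.0451 m


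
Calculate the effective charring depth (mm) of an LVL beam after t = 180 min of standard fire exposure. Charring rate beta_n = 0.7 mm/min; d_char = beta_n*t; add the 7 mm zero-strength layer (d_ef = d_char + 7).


d_char = 0.7 * 180 = 126 mm
d_ef = 126 + 1.0*7 = 133 mm

133 mm


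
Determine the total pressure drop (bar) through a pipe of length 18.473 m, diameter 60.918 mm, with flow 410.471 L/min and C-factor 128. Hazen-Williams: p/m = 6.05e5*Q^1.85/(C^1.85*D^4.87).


Q^1.85 = 68324
C^1.85 = 7913.0
D^4.87 = 4.9171e+08
p/m = 0.010624 bar/m
p_total = 0.010624 * 18.473 = 0.19625 bar

0.19625 bar


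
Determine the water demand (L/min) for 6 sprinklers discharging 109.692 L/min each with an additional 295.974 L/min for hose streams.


Sprinkler demand = 6 * 109.692 = 658.152 L/min
Total = 658.152 + 295.974 = 954.126 L/min

954.126 L/min


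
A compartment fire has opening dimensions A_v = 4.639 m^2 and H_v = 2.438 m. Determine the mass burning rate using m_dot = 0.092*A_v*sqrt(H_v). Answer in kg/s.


sqrt(H_v) = 1.5614
m_dot = 0.092 * 4.639 * 1.5614 = 0.66639 kg/s

0.66639 kg/s


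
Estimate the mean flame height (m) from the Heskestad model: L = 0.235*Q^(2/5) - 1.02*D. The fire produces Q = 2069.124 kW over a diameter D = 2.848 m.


Q^(2/5) = 21.199
0.235 * Q^(2/5) = 4.9818
1.02 * D = 2.9050
L = 2.0768 m

2.0768 m


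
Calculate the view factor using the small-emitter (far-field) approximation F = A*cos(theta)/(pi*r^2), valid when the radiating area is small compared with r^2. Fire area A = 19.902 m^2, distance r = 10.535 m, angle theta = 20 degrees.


cos(20 deg) = 0.93969
pi*r^2 = 348.67
F = 19.902 * 0.93969 / 348.67 = 0.053637

0.053637


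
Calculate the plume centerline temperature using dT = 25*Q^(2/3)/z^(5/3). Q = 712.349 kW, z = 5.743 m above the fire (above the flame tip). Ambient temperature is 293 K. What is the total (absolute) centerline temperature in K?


Q^(2/3) = 79.762
z^(5/3) = 18.418
dT = 25 * 79.762 / 18.418 = 108.27 K
T = 293 + 108.27 = 401.27 K

401.27 K


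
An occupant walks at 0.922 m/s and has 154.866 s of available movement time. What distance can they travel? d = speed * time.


d = 0.922 * 154.866 = 142.79 m

142.79 m


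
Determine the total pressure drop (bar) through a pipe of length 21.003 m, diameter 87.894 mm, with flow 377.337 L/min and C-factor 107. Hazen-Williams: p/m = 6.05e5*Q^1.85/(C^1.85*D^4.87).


Q^1.85 = 58472
C^1.85 = 5680.2
D^4.87 = 2.9314e+09
p/m = 0.0021245 bar/m
p_total = 0.0021245 * 21.003 = 0.044622 bar

0.044622 bar


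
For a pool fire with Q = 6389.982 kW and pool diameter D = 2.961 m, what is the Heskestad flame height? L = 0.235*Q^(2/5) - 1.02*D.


Q^(2/5) = 33.281
0.235 * Q^(2/5) = 7.8211
1.02 * D = 3.0202
L = 4.8009 m

4.8009 m


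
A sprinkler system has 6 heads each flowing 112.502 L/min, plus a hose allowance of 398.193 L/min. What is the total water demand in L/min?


Sprinkler demand = 6 * 112.502 = 675.012 L/min
Total = 675.012 + 398.193 = 1073.205 L/min

1073.205 L/min


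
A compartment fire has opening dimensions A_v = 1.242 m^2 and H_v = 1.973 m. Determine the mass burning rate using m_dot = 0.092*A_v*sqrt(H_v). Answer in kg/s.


sqrt(H_v) = 1.4046
m_dot = 0.092 * 1.242 * 1.4046 = 0.16050 kg/s

0.16050 kg/s


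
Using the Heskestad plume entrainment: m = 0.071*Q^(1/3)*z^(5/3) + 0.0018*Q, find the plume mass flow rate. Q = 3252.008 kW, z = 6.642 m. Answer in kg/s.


Q^(1/3) = 14.816
z^(5/3) = 23.469
First term = 0.071 * 14.816 * 23.469 = 24.687
Second term = 0.0018 * 3252.008 = 5.8536
m = 30.541 kg/s

30.541 kg/s


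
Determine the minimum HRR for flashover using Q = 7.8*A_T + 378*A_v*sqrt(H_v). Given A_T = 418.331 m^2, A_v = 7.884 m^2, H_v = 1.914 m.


7.8*A_T = 3263.0
sqrt(H_v) = 1.3835
378*A_v*sqrt(H_v) = 4123.0
Q = 3263.0 + 4123.0 = 7385.9 kW

7385.9 kW


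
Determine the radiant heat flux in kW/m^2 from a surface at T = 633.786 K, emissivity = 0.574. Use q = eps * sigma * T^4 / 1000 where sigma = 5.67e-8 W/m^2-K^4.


T^4 = 1.6135e+11
q = 0.574 * 5.67e-8 * 1.6135e+11 / 1000 = 5.2513 kW/m^2

5.2513 kW/m^2


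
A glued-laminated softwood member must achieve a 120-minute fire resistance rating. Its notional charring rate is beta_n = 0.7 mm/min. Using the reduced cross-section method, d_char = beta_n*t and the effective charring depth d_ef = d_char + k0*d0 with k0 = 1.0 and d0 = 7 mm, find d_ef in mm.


d_char = 0.7 * 120 = 84 mm
d_ef = 84 + 1.0*7 = 91 mm

91 mm


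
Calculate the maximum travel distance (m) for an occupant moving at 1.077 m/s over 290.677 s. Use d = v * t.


d = 1.077 * 290.677 = 313.06 m

313.06 m


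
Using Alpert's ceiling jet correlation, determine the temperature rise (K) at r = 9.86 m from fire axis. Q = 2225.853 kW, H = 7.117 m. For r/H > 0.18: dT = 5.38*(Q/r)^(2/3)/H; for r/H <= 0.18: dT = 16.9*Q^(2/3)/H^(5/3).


r/H = 9.86 / 7.117 = 1.3854
r/H > 0.18, so dT = 5.38*(Q/r)^(2/3)/H
Q/r = 225.75
(Q/r)^(2/3) = 37.075
dT = 5.38 * 37.075 / 7.117 = 28.026 K

28.026 K


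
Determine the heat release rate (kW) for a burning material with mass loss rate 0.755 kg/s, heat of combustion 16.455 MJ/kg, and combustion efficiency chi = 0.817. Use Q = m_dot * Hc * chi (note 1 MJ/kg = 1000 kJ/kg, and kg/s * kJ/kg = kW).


Hc = 16.455 MJ/kg = 16.455 * 1000 kJ/kg = 16455 kJ/kg
Q = 0.755 kg/s * 16455 kJ/kg * 0.817 = 10150 kW

10150 kW


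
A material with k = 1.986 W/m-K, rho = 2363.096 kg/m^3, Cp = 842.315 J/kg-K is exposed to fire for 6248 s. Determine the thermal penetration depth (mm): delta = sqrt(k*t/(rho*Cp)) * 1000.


alpha = 1.986 / (2363.096 * 842.315) = 9.9775e-07 m^2/s
alpha * t = 0.0062340
delta = sqrt(0.0062340) * 1000 = 78.955 mm

78.955 mm


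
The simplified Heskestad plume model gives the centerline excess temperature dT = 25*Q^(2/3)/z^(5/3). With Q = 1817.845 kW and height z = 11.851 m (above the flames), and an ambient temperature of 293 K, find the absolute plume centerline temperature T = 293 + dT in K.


Q^(2/3) = 148.95
z^(5/3) = 61.602
dT = 25 * 148.95 / 61.602 = 60.449 K
T = 293 + 60.449 = 353.45 K

353.45 K


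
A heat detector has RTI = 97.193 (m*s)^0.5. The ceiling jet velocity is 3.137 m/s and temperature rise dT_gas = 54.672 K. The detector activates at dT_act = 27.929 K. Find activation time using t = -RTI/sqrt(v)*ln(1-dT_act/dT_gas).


dT_act/dT_gas = 0.51085
ln(1 - 0.51085) = -0.71508
t = -97.193 / sqrt(3.137) * -0.71508 = 39.240 s

39.240 s


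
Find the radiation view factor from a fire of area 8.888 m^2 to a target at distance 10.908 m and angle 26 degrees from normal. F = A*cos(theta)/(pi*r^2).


cos(26 deg) = 0.89879
pi*r^2 = 373.80
F = 8.888 * 0.89879 / 373.80 = 0.021371

0.021371
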